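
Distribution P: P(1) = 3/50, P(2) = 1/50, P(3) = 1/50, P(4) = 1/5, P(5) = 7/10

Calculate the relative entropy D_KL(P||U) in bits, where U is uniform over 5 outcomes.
1.0281 bits

U(i) = 1/5 for all i

D_KL(P||U) = Σ P(x) log₂(P(x) / (1/5))
           = Σ P(x) log₂(P(x)) + log₂(5)
           = log₂(5) - H(P)

H(P) = -Σ P(x) log₂(P(x)):
  -P(1)·log₂(P(1)) = -(3/50)·log₂(3/50) = 0.24353
  -P(2)·log₂(P(2)) = -(1/50)·log₂(1/50) = 0.11288
  -P(3)·log₂(P(3)) = -(1/50)·log₂(1/50) = 0.11288
  -P(4)·log₂(P(4)) = -(1/5)·log₂(1/5) = 0.46439
  -P(5)·log₂(P(5)) = -(7/10)·log₂(7/10) = 0.36020
H(P) = 0.24353 + 0.11288 + 0.11288 + 0.46439 + 0.36020 = 1.29388 bits

log₂(5) = 2.32193 bits

D_KL(P||U) = 2.32193 - 1.29388 = 1.02805 ≈ 1.0281 bits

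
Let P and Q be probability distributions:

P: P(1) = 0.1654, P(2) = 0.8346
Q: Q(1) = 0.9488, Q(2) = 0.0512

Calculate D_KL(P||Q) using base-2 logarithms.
2.9440 bits

D_KL(P||Q) = Σ P(x) log₂(P(x)/Q(x))

Computing term by term:
  P(1)·log₂(P(1)/Q(1)) = 0.1654·log₂(0.1654/0.9488) = -0.41683
  P(2)·log₂(P(2)/Q(2)) = 0.8346·log₂(0.8346/0.0512) = 3.36083

D_KL(P||Q) = -0.41683 + 3.36083 = 2.94400 ≈ 2.9440 bits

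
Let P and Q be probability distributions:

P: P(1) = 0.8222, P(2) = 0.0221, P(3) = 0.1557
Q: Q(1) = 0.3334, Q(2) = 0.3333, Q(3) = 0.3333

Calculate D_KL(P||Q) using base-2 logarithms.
0.8132 bits

D_KL(P||Q) = Σ P(x) log₂(P(x)/Q(x))

Computing term by term:
  P(1)·log₂(P(1)/Q(1)) = 0.8222·log₂(0.8222/0.3334) = 1.07070
  P(2)·log₂(P(2)/Q(2)) = 0.0221·log₂(0.0221/0.3333) = -0.08651
  P(3)·log₂(P(3)/Q(3)) = 0.1557·log₂(0.1557/0.3333) = -0.17097

D_KL(P||Q) = 1.07070 - 0.08651 - 0.17097 = 0.81322 ≈ 0.8132 bits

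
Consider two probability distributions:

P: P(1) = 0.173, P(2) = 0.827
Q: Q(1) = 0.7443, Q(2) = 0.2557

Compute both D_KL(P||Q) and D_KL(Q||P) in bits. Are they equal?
D_KL(P||Q) = 1.0363 bits, D_KL(Q||P) = 1.1338 bits. No, they are not equal.

D_KL(P||Q) = Σ P(x) log₂(P(x)/Q(x))

Computing term by term:
  P(1)·log₂(P(1)/Q(1)) = 0.173·log₂(0.173/0.7443) = -0.36418
  P(2)·log₂(P(2)/Q(2)) = 0.827·log₂(0.827/0.2557) = 1.40047

D_KL(P||Q) = -0.36418 + 1.40047 = 1.03629 ≈ 1.0363 bits

D_KL(Q||P) = Σ Q(x) log₂(Q(x)/P(x))

Computing term by term:
  Q(1)·log₂(Q(1)/P(1)) = 0.7443·log₂(0.7443/0.173) = 1.56684
  Q(2)·log₂(Q(2)/P(2)) = 0.2557·log₂(0.2557/0.827) = -0.43301

D_KL(Q||P) = 1.56684 - 0.43301 = 1.13383 ≈ 1.1338 bits

These are NOT equal (difference: 0.0975 bits). KL divergence is asymmetric: D_KL(P||Q) ≠ D_KL(Q||P) in general.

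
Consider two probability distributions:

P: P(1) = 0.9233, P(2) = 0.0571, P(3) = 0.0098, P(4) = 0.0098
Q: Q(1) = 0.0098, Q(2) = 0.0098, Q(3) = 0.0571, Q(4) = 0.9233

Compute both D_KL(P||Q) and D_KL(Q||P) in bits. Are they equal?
D_KL(P||Q) = 6.1109 bits, D_KL(Q||P) = 6.1109 bits. Yes, in this case they are equal (although KL divergence is not symmetric in general).

D_KL(P||Q) = Σ P(x) log₂(P(x)/Q(x))

Computing term by term:
  P(1)·log₂(P(1)/Q(1)) = 0.9233·log₂(0.9233/0.0098) = 6.05488
  P(2)·log₂(P(2)/Q(2)) = 0.0571·log₂(0.0571/0.0098) = 0.14518
  P(3)·log₂(P(3)/Q(3)) = 0.0098·log₂(0.0098/0.0571) = -0.02492
  P(4)·log₂(P(4)/Q(4)) = 0.0098·log₂(0.0098/0.9233) = -0.06427

D_KL(P||Q) = 6.05488 + 0.14518 - 0.02492 - 0.06427 = 6.11087 ≈ 6.1109 bits

D_KL(Q||P) = Σ Q(x) log₂(Q(x)/P(x))

Computing term by term:
  Q(1)·log₂(Q(1)/P(1)) = 0.0098·log₂(0.0098/0.9233) = -0.06427
  Q(2)·log₂(Q(2)/P(2)) = 0.0098·log₂(0.0098/0.0571) = -0.02492
  Q(3)·log₂(Q(3)/P(3)) = 0.0571·log₂(0.0571/0.0098) = 0.14518
  Q(4)·log₂(Q(4)/P(4)) = 0.9233·log₂(0.9233/0.0098) = 6.05488

D_KL(Q||P) = -0.06427 - 0.02492 + 0.14518 + 6.05488 = 6.11087 ≈ 6.1109 bits

These ARE equal here. Q is P with outcomes relabeled (Q(1) = P(4), Q(2) = P(3), Q(3) = P(2), Q(4) = P(1)) by a relabeling that is its own inverse, so the two sums contain exactly the same terms in a different order. This is a special case — KL divergence is not symmetric in general: D_KL(P||Q) ≠ D_KL(Q||P) for most P, Q.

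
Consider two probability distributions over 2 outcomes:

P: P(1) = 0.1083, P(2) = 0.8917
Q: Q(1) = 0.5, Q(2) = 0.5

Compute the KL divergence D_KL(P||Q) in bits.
0.5052 bits

D_KL(P||Q) = Σ P(x) log₂(P(x)/Q(x))

Computing term by term:
  P(1)·log₂(P(1)/Q(1)) = 0.1083·log₂(0.1083/0.5) = -0.23901
  P(2)·log₂(P(2)/Q(2)) = 0.8917·log₂(0.8917/0.5) = 0.74424

D_KL(P||Q) = -0.23901 + 0.74424 = 0.50523 ≈ 0.5052 bits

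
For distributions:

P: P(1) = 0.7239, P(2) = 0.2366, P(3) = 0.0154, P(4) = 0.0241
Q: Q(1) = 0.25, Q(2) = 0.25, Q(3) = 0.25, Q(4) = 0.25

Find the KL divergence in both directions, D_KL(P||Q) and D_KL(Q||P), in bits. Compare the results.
D_KL(P||Q) = 0.9483 bits, D_KL(Q||P) = 1.4853 bits. D_KL(Q||P) is larger than D_KL(P||Q) by 0.5370 bits; the two directions differ.

D_KL(P||Q) = Σ P(x) log₂(P(x)/Q(x))

Computing term by term:
  P(1)·log₂(P(1)/Q(1)) = 0.7239·log₂(0.7239/0.25) = 1.11036
  P(2)·log₂(P(2)/Q(2)) = 0.2366·log₂(0.2366/0.25) = -0.01880
  P(3)·log₂(P(3)/Q(3)) = 0.0154·log₂(0.0154/0.25) = -0.06192
  P(4)·log₂(P(4)/Q(4)) = 0.0241·log₂(0.0241/0.25) = -0.08133

D_KL(P||Q) = 1.11036 - 0.01880 - 0.06192 - 0.08133 = 0.94831 ≈ 0.9483 bits

D_KL(Q||P) = Σ Q(x) log₂(Q(x)/P(x))

Computing term by term:
  Q(1)·log₂(Q(1)/P(1)) = 0.25·log₂(0.25/0.7239) = -0.38347
  Q(2)·log₂(Q(2)/P(2)) = 0.25·log₂(0.25/0.2366) = 0.01987
  Q(3)·log₂(Q(3)/P(3)) = 0.25·log₂(0.25/0.0154) = 1.00523
  Q(4)·log₂(Q(4)/P(4)) = 0.25·log₂(0.25/0.0241) = 0.84371

D_KL(Q||P) = -0.38347 + 0.01987 + 1.00523 + 0.84371 = 1.48534 ≈ 1.4853 bits

These are NOT equal (difference: 0.5370 bits). KL divergence is asymmetric: D_KL(P||Q) ≠ D_KL(Q||P) in general.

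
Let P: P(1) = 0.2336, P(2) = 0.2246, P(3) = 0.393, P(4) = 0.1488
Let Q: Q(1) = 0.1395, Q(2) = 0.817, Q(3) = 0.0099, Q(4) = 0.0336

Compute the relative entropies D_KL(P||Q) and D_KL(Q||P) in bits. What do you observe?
D_KL(P||Q) = 2.1620 bits, D_KL(Q||P) = 1.2936 bits. The two directions give different values (D_KL(P||Q) exceeds D_KL(Q||P) by 0.8684 bits): KL divergence is asymmetric.

D_KL(P||Q) = Σ P(x) log₂(P(x)/Q(x))

Computing term by term:
  P(1)·log₂(P(1)/Q(1)) = 0.2336·log₂(0.2336/0.1395) = 0.17375
  P(2)·log₂(P(2)/Q(2)) = 0.2246·log₂(0.2246/0.817) = -0.41842
  P(3)·log₂(P(3)/Q(3)) = 0.393·log₂(0.393/0.0099) = 2.08721
  P(4)·log₂(P(4)/Q(4)) = 0.1488·log₂(0.1488/0.0336) = 0.31945

D_KL(P||Q) = 0.17375 - 0.41842 + 2.08721 + 0.31945 = 2.16199 ≈ 2.1620 bits

D_KL(Q||P) = Σ Q(x) log₂(Q(x)/P(x))

Computing term by term:
  Q(1)·log₂(Q(1)/P(1)) = 0.1395·log₂(0.1395/0.2336) = -0.10376
  Q(2)·log₂(Q(2)/P(2)) = 0.817·log₂(0.817/0.2246) = 1.52205
  Q(3)·log₂(Q(3)/P(3)) = 0.0099·log₂(0.0099/0.393) = -0.05258
  Q(4)·log₂(Q(4)/P(4)) = 0.0336·log₂(0.0336/0.1488) = -0.07213

D_KL(Q||P) = -0.10376 + 1.52205 - 0.05258 - 0.07213 = 1.29358 ≈ 1.2936 bits

These are NOT equal (difference: 0.8684 bits). KL divergence is asymmetric: D_KL(P||Q) ≠ D_KL(Q||P) in general.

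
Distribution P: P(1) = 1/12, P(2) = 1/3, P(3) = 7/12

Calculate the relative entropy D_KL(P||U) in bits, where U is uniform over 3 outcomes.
0.3043 bits

U(i) = 1/3 for all i

D_KL(P||U) = Σ P(x) log₂(P(x) / (1/3))
           = Σ P(x) log₂(P(x)) + log₂(3)
           = log₂(3) - H(P)

H(P) = -Σ P(x) log₂(P(x)):
  -P(1)·log₂(P(1)) = -(1/12)·log₂(1/12) = 0.29875
  -P(2)·log₂(P(2)) = -(1/3)·log₂(1/3) = 0.52832
  -P(3)·log₂(P(3)) = -(7/12)·log₂(7/12) = 0.45360
H(P) = 0.29875 + 0.52832 + 0.45360 = 1.28067 bits

log₂(3) = 1.58496 bits

D_KL(P||U) = 1.58496 - 1.28067 = 0.30429 ≈ 0.3043 bits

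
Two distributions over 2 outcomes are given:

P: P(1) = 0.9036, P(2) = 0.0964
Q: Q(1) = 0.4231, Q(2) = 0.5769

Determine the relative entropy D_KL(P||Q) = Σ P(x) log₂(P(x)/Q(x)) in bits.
0.7403 bits

D_KL(P||Q) = Σ P(x) log₂(P(x)/Q(x))

Computing term by term:
  P(1)·log₂(P(1)/Q(1)) = 0.9036·log₂(0.9036/0.4231) = 0.98916
  P(2)·log₂(P(2)/Q(2)) = 0.0964·log₂(0.0964/0.5769) = -0.24883

D_KL(P||Q) = 0.98916 - 0.24883 = 0.74033 ≈ 0.7403 bits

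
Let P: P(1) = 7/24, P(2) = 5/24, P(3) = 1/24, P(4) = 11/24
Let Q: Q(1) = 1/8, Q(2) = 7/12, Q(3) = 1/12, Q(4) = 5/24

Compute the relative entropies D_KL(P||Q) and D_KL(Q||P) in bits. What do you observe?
D_KL(P||Q) = 0.5268 bits, D_KL(Q||P) = 0.5601 bits. The two directions give different values (D_KL(Q||P) exceeds D_KL(P||Q) by 0.0333 bits): KL divergence is asymmetric.

D_KL(P||Q) = Σ P(x) log₂(P(x)/Q(x))

Computing term by term:
  P(1)·log₂(P(1)/Q(1)) = (7/24)·log₂((7/24)/(1/8)) = 0.35653
  P(2)·log₂(P(2)/Q(2)) = (5/24)·log₂((5/24)/(7/12)) = -0.30946
  P(3)·log₂(P(3)/Q(3)) = (1/24)·log₂((1/24)/(1/12)) = -0.04167
  P(4)·log₂(P(4)/Q(4)) = (11/24)·log₂((11/24)/(5/24)) = 0.52136

D_KL(P||Q) = 0.35653 - 0.30946 - 0.04167 + 0.52136 = 0.52676 ≈ 0.5268 bits

D_KL(Q||P) = Σ Q(x) log₂(Q(x)/P(x))

Computing term by term:
  Q(1)·log₂(Q(1)/P(1)) = (1/8)·log₂((1/8)/(7/24)) = -0.15280
  Q(2)·log₂(Q(2)/P(2)) = (7/12)·log₂((7/12)/(5/24)) = 0.86650
  Q(3)·log₂(Q(3)/P(3)) = (1/12)·log₂((1/12)/(1/24)) = 0.08333
  Q(4)·log₂(Q(4)/P(4)) = (5/24)·log₂((5/24)/(11/24)) = -0.23698

D_KL(Q||P) = -0.15280 + 0.86650 + 0.08333 - 0.23698 = 0.56005 ≈ 0.5601 bits

These are NOT equal (difference: 0.0333 bits). KL divergence is asymmetric: D_KL(P||Q) ≠ D_KL(Q||P) in general.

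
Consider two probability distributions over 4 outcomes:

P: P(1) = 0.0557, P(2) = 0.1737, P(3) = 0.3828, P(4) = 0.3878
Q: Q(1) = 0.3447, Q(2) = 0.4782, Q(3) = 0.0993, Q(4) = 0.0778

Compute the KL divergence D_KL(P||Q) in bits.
1.2437 bits

D_KL(P||Q) = Σ P(x) log₂(P(x)/Q(x))

Computing term by term:
  P(1)·log₂(P(1)/Q(1)) = 0.0557·log₂(0.0557/0.3447) = -0.14647
  P(2)·log₂(P(2)/Q(2)) = 0.1737·log₂(0.1737/0.4782) = -0.25378
  P(3)·log₂(P(3)/Q(3)) = 0.3828·log₂(0.3828/0.0993) = 0.74521
  P(4)·log₂(P(4)/Q(4)) = 0.3878·log₂(0.3878/0.0778) = 0.89872

D_KL(P||Q) = -0.14647 - 0.25378 + 0.74521 + 0.89872 = 1.24368 ≈ 1.2437 bits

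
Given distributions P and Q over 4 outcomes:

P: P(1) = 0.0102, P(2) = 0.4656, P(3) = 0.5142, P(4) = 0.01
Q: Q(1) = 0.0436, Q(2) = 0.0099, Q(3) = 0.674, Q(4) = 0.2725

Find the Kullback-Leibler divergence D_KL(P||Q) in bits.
2.3168 bits

D_KL(P||Q) = Σ P(x) log₂(P(x)/Q(x))

Computing term by term:
  P(1)·log₂(P(1)/Q(1)) = 0.0102·log₂(0.0102/0.0436) = -0.02138
  P(2)·log₂(P(2)/Q(2)) = 0.4656·log₂(0.4656/0.0099) = 2.58665
  P(3)·log₂(P(3)/Q(3)) = 0.5142·log₂(0.5142/0.674) = -0.20075
  P(4)·log₂(P(4)/Q(4)) = 0.01·log₂(0.01/0.2725) = -0.04768

D_KL(P||Q) = -0.02138 + 2.58665 - 0.20075 - 0.04768 = 2.31684 ≈ 2.3168 bits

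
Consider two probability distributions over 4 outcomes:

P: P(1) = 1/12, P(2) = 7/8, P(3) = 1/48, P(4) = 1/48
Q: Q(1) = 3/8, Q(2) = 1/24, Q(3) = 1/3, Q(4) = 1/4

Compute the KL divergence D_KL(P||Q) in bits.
3.5044 bits

D_KL(P||Q) = Σ P(x) log₂(P(x)/Q(x))

Computing term by term:
  P(1)·log₂(P(1)/Q(1)) = (1/12)·log₂((1/12)/(3/8)) = -0.18083
  P(2)·log₂(P(2)/Q(2)) = (7/8)·log₂((7/8)/(1/24)) = 3.84328
  P(3)·log₂(P(3)/Q(3)) = (1/48)·log₂((1/48)/(1/3)) = -0.08333
  P(4)·log₂(P(4)/Q(4)) = (1/48)·log₂((1/48)/(1/4)) = -0.07469

D_KL(P||Q) = -0.18083 + 3.84328 - 0.08333 - 0.07469 = 3.50443 ≈ 3.5044 bits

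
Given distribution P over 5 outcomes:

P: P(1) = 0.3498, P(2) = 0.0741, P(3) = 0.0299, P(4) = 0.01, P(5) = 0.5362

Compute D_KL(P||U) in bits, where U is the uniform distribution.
0.8137 bits

U(i) = 1/5 for all i

D_KL(P||U) = Σ P(x) log₂(P(x) / (1/5))
           = Σ P(x) log₂(P(x)) + log₂(5)
           = log₂(5) - H(P)

H(P) = -Σ P(x) log₂(P(x)):
  -P(1)·log₂(P(1)) = -(0.3498)·log₂(0.3498) = 0.53009
  -P(2)·log₂(P(2)) = -(0.0741)·log₂(0.0741) = 0.27820
  -P(3)·log₂(P(3)) = -(0.0299)·log₂(0.0299) = 0.15140
  -P(4)·log₂(P(4)) = -(0.01)·log₂(0.01) = 0.06644
  -P(5)·log₂(P(5)) = -(0.5362)·log₂(0.5362) = 0.48213
H(P) = 0.53009 + 0.27820 + 0.15140 + 0.06644 + 0.48213 = 1.50826 bits

log₂(5) = 2.32193 bits

D_KL(P||U) = 2.32193 - 1.50826 = 0.81367 ≈ 0.8137 bits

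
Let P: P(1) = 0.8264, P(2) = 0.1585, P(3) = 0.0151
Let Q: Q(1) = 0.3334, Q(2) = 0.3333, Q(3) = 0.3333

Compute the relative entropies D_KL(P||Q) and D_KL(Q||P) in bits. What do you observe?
D_KL(P||Q) = 0.8449 bits, D_KL(Q||P) = 1.4087 bits. The two directions give different values (D_KL(Q||P) exceeds D_KL(P||Q) by 0.5638 bits): KL divergence is asymmetric.

D_KL(P||Q) = Σ P(x) log₂(P(x)/Q(x))

Computing term by term:
  P(1)·log₂(P(1)/Q(1)) = 0.8264·log₂(0.8264/0.3334) = 1.08224
  P(2)·log₂(P(2)/Q(2)) = 0.1585·log₂(0.1585/0.3333) = -0.16997
  P(3)·log₂(P(3)/Q(3)) = 0.0151·log₂(0.0151/0.3333) = -0.06741

D_KL(P||Q) = 1.08224 - 0.16997 - 0.06741 = 0.84486 ≈ 0.8449 bits

D_KL(Q||P) = Σ Q(x) log₂(Q(x)/P(x))

Computing term by term:
  Q(1)·log₂(Q(1)/P(1)) = 0.3334·log₂(0.3334/0.8264) = -0.43662
  Q(2)·log₂(Q(2)/P(2)) = 0.3333·log₂(0.3333/0.1585) = 0.35741
  Q(3)·log₂(Q(3)/P(3)) = 0.3333·log₂(0.3333/0.0151) = 1.48792

D_KL(Q||P) = -0.43662 + 0.35741 + 1.48792 = 1.40871 ≈ 1.4087 bits

These are NOT equal (difference: 0.5638 bits). KL divergence is asymmetric: D_KL(P||Q) ≠ D_KL(Q||P) in general.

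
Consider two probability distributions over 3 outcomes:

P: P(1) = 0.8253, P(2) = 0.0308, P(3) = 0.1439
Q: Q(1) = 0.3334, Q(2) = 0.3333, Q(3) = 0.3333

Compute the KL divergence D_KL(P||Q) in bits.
0.7990 bits

D_KL(P||Q) = Σ P(x) log₂(P(x)/Q(x))

Computing term by term:
  P(1)·log₂(P(1)/Q(1)) = 0.8253·log₂(0.8253/0.3334) = 1.07922
  P(2)·log₂(P(2)/Q(2)) = 0.0308·log₂(0.0308/0.3333) = -0.10582
  P(3)·log₂(P(3)/Q(3)) = 0.1439·log₂(0.1439/0.3333) = -0.17437

D_KL(P||Q) = 1.07922 - 0.10582 - 0.17437 = 0.79903 ≈ 0.7990 bits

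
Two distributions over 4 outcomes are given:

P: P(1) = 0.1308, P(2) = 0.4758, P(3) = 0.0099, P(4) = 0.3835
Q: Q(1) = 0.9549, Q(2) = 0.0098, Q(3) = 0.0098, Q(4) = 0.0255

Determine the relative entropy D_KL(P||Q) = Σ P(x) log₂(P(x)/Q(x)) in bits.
3.7899 bits

D_KL(P||Q) = Σ P(x) log₂(P(x)/Q(x))

Computing term by term:
  P(1)·log₂(P(1)/Q(1)) = 0.1308·log₂(0.1308/0.9549) = -0.37513
  P(2)·log₂(P(2)/Q(2)) = 0.4758·log₂(0.4758/0.0098) = 2.66516
  P(3)·log₂(P(3)/Q(3)) = 0.0099·log₂(0.0099/0.0098) = 0.00015
  P(4)·log₂(P(4)/Q(4)) = 0.3835·log₂(0.3835/0.0255) = 1.49974

D_KL(P||Q) = -0.37513 + 2.66516 + 0.00015 + 1.49974 = 3.78992 ≈ 3.7899 bits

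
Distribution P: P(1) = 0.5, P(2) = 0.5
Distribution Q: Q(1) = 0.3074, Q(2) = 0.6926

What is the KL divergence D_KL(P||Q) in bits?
0.1159 bits

D_KL(P||Q) = Σ P(x) log₂(P(x)/Q(x))

Computing term by term:
  P(1)·log₂(P(1)/Q(1)) = 0.5·log₂(0.5/0.3074) = 0.35091
  P(2)·log₂(P(2)/Q(2)) = 0.5·log₂(0.5/0.6926) = -0.23505

D_KL(P||Q) = 0.35091 - 0.23505 = 0.11586 ≈ 0.1159 bits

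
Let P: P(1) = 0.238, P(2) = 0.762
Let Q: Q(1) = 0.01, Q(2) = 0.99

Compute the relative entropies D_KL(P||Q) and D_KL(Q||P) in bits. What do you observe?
D_KL(P||Q) = 0.8006 bits, D_KL(Q||P) = 0.3281 bits. The two directions give different values (D_KL(P||Q) exceeds D_KL(Q||P) by 0.4725 bits): KL divergence is asymmetric.

D_KL(P||Q) = Σ P(x) log₂(P(x)/Q(x))

Computing term by term:
  P(1)·log₂(P(1)/Q(1)) = 0.238·log₂(0.238/0.01) = 1.08835
  P(2)·log₂(P(2)/Q(2)) = 0.762·log₂(0.762/0.99) = -0.28776

D_KL(P||Q) = 1.08835 - 0.28776 = 0.80059 ≈ 0.8006 bits

D_KL(Q||P) = Σ Q(x) log₂(Q(x)/P(x))

Computing term by term:
  Q(1)·log₂(Q(1)/P(1)) = 0.01·log₂(0.01/0.238) = -0.04573
  Q(2)·log₂(Q(2)/P(2)) = 0.99·log₂(0.99/0.762) = 0.37386

D_KL(Q||P) = -0.04573 + 0.37386 = 0.32813 ≈ 0.3281 bits

These are NOT equal (difference: 0.4725 bits). KL divergence is asymmetric: D_KL(P||Q) ≠ D_KL(Q||P) in general.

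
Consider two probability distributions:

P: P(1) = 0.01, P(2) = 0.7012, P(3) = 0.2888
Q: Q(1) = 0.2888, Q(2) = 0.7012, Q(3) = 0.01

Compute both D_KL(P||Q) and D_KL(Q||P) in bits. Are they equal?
D_KL(P||Q) = 1.3527 bits, D_KL(Q||P) = 1.3527 bits. Yes, in this case they are equal (although KL divergence is not symmetric in general).

D_KL(P||Q) = Σ P(x) log₂(P(x)/Q(x))

Computing term by term:
  P(1)·log₂(P(1)/Q(1)) = 0.01·log₂(0.01/0.2888) = -0.04852
  P(2)·log₂(P(2)/Q(2)) = 0.7012·log₂(0.7012/0.7012) = 0.00000
  P(3)·log₂(P(3)/Q(3)) = 0.2888·log₂(0.2888/0.01) = 1.40126

D_KL(P||Q) = -0.04852 + 0.00000 + 1.40126 = 1.35274 ≈ 1.3527 bits

D_KL(Q||P) = Σ Q(x) log₂(Q(x)/P(x))

Computing term by term:
  Q(1)·log₂(Q(1)/P(1)) = 0.2888·log₂(0.2888/0.01) = 1.40126
  Q(2)·log₂(Q(2)/P(2)) = 0.7012·log₂(0.7012/0.7012) = 0.00000
  Q(3)·log₂(Q(3)/P(3)) = 0.01·log₂(0.01/0.2888) = -0.04852

D_KL(Q||P) = 1.40126 + 0.00000 - 0.04852 = 1.35274 ≈ 1.3527 bits

These ARE equal here. Q is P with outcomes relabeled (Q(1) = P(3), Q(3) = P(1)) by a relabeling that is its own inverse, so the two sums contain exactly the same terms in a different order. This is a special case — KL divergence is not symmetric in general: D_KL(P||Q) ≠ D_KL(Q||P) for most P, Q.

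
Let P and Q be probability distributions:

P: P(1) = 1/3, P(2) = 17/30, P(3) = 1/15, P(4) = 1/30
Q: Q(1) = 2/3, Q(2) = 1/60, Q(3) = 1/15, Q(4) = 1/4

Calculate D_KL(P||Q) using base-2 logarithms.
2.4527 bits

D_KL(P||Q) = Σ P(x) log₂(P(x)/Q(x))

Computing term by term:
  P(1)·log₂(P(1)/Q(1)) = (1/3)·log₂((1/3)/(2/3)) = -0.33333
  P(2)·log₂(P(2)/Q(2)) = (17/30)·log₂((17/30)/(1/60)) = 2.88290
  P(3)·log₂(P(3)/Q(3)) = (1/15)·log₂((1/15)/(1/15)) = 0.00000
  P(4)·log₂(P(4)/Q(4)) = (1/30)·log₂((1/30)/(1/4)) = -0.09690

D_KL(P||Q) = -0.33333 + 2.88290 + 0.00000 - 0.09690 = 2.45267 ≈ 2.4527 bits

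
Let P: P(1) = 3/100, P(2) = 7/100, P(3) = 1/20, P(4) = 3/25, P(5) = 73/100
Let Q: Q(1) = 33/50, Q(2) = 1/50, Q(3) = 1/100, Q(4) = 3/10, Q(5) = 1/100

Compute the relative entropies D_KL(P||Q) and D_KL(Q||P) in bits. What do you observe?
D_KL(P||Q) = 4.4688 bits, D_KL(Q||P) = 3.2185 bits. The two directions give different values (D_KL(P||Q) exceeds D_KL(Q||P) by 1.2503 bits): KL divergence is asymmetric.

D_KL(P||Q) = Σ P(x) log₂(P(x)/Q(x))

Computing term by term:
  P(1)·log₂(P(1)/Q(1)) = (3/100)·log₂((3/100)/(33/50)) = -0.13378
  P(2)·log₂(P(2)/Q(2)) = (7/100)·log₂((7/100)/(1/50)) = 0.12651
  P(3)·log₂(P(3)/Q(3)) = (1/20)·log₂((1/20)/(1/100)) = 0.11610
  P(4)·log₂(P(4)/Q(4)) = (3/25)·log₂((3/25)/(3/10)) = -0.15863
  P(5)·log₂(P(5)/Q(5)) = (73/100)·log₂((73/100)/(1/100)) = 4.51857

D_KL(P||Q) = -0.13378 + 0.12651 + 0.11610 - 0.15863 + 4.51857 = 4.46877 ≈ 4.4688 bits

D_KL(Q||P) = Σ Q(x) log₂(Q(x)/P(x))

Computing term by term:
  Q(1)·log₂(Q(1)/P(1)) = (33/50)·log₂((33/50)/(3/100)) = 2.94322
  Q(2)·log₂(Q(2)/P(2)) = (1/50)·log₂((1/50)/(7/100)) = -0.03615
  Q(3)·log₂(Q(3)/P(3)) = (1/100)·log₂((1/100)/(1/20)) = -0.02322
  Q(4)·log₂(Q(4)/P(4)) = (3/10)·log₂((3/10)/(3/25)) = 0.39658
  Q(5)·log₂(Q(5)/P(5)) = (1/100)·log₂((1/100)/(73/100)) = -0.06190

D_KL(Q||P) = 2.94322 - 0.03615 - 0.02322 + 0.39658 - 0.06190 = 3.21853 ≈ 3.2185 bits

These are NOT equal (difference: 1.2503 bits). KL divergence is asymmetric: D_KL(P||Q) ≠ D_KL(Q||P) in general.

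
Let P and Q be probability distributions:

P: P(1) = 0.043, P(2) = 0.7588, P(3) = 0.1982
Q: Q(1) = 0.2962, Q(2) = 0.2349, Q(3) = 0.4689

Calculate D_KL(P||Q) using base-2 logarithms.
0.9177 bits

D_KL(P||Q) = Σ P(x) log₂(P(x)/Q(x))

Computing term by term:
  P(1)·log₂(P(1)/Q(1)) = 0.043·log₂(0.043/0.2962) = -0.11972
  P(2)·log₂(P(2)/Q(2)) = 0.7588·log₂(0.7588/0.2349) = 1.28364
  P(3)·log₂(P(3)/Q(3)) = 0.1982·log₂(0.1982/0.4689) = -0.24623

D_KL(P||Q) = -0.11972 + 1.28364 - 0.24623 = 0.91769 ≈ 0.9177 bits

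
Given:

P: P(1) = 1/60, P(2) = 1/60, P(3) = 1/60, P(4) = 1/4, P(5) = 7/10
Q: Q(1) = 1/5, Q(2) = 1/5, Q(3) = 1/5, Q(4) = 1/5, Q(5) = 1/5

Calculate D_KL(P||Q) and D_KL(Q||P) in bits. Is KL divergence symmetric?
D_KL(P||Q) = 1.1664 bits, D_KL(Q||P) = 1.7251 bits. No, KL divergence is not symmetric.

D_KL(P||Q) = Σ P(x) log₂(P(x)/Q(x))

Computing term by term:
  P(1)·log₂(P(1)/Q(1)) = (1/60)·log₂((1/60)/(1/5)) = -0.05975
  P(2)·log₂(P(2)/Q(2)) = (1/60)·log₂((1/60)/(1/5)) = -0.05975
  P(3)·log₂(P(3)/Q(3)) = (1/60)·log₂((1/60)/(1/5)) = -0.05975
  P(4)·log₂(P(4)/Q(4)) = (1/4)·log₂((1/4)/(1/5)) = 0.08048
  P(5)·log₂(P(5)/Q(5)) = (7/10)·log₂((7/10)/(1/5)) = 1.26515

D_KL(P||Q) = -0.05975 - 0.05975 - 0.05975 + 0.08048 + 1.26515 = 1.16638 ≈ 1.1664 bits

D_KL(Q||P) = Σ Q(x) log₂(Q(x)/P(x))

Computing term by term:
  Q(1)·log₂(Q(1)/P(1)) = (1/5)·log₂((1/5)/(1/60)) = 0.71699
  Q(2)·log₂(Q(2)/P(2)) = (1/5)·log₂((1/5)/(1/60)) = 0.71699
  Q(3)·log₂(Q(3)/P(3)) = (1/5)·log₂((1/5)/(1/60)) = 0.71699
  Q(4)·log₂(Q(4)/P(4)) = (1/5)·log₂((1/5)/(1/4)) = -0.06439
  Q(5)·log₂(Q(5)/P(5)) = (1/5)·log₂((1/5)/(7/10)) = -0.36147

D_KL(Q||P) = 0.71699 + 0.71699 + 0.71699 - 0.06439 - 0.36147 = 1.72511 ≈ 1.7251 bits

These are NOT equal (difference: 0.5587 bits). KL divergence is asymmetric: D_KL(P||Q) ≠ D_KL(Q||P) in general.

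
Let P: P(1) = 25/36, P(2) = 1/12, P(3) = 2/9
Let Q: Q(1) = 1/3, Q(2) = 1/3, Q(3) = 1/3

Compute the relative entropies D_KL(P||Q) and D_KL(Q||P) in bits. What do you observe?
D_KL(P||Q) = 0.4387 bits, D_KL(Q||P) = 0.5087 bits. The two directions give different values (D_KL(Q||P) exceeds D_KL(P||Q) by 0.0700 bits): KL divergence is asymmetric.

D_KL(P||Q) = Σ P(x) log₂(P(x)/Q(x))

Computing term by term:
  P(1)·log₂(P(1)/Q(1)) = (25/36)·log₂((25/36)/(1/3)) = 0.73534
  P(2)·log₂(P(2)/Q(2)) = (1/12)·log₂((1/12)/(1/3)) = -0.16667
  P(3)·log₂(P(3)/Q(3)) = (2/9)·log₂((2/9)/(1/3)) = -0.12999

D_KL(P||Q) = 0.73534 - 0.16667 - 0.12999 = 0.43868 ≈ 0.4387 bits

D_KL(Q||P) = Σ Q(x) log₂(Q(x)/P(x))

Computing term by term:
  Q(1)·log₂(Q(1)/P(1)) = (1/3)·log₂((1/3)/(25/36)) = -0.35296
  Q(2)·log₂(Q(2)/P(2)) = (1/3)·log₂((1/3)/(1/12)) = 0.66667
  Q(3)·log₂(Q(3)/P(3)) = (1/3)·log₂((1/3)/(2/9)) = 0.19499

D_KL(Q||P) = -0.35296 + 0.66667 + 0.19499 = 0.50870 ≈ 0.5087 bits

These are NOT equal (difference: 0.0700 bits). KL divergence is asymmetric: D_KL(P||Q) ≠ D_KL(Q||P) in general.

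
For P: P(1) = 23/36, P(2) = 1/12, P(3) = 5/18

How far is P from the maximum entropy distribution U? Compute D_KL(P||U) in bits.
0.3599 bits

U(i) = 1/3 for all i

D_KL(P||U) = Σ P(x) log₂(P(x) / (1/3))
           = Σ P(x) log₂(P(x)) + log₂(3)
           = log₂(3) - H(P)

H(P) = -Σ P(x) log₂(P(x)):
  -P(1)·log₂(P(1)) = -(23/36)·log₂(23/36) = 0.41295
  -P(2)·log₂(P(2)) = -(1/12)·log₂(1/12) = 0.29875
  -P(3)·log₂(P(3)) = -(5/18)·log₂(5/18) = 0.51333
H(P) = 0.41295 + 0.29875 + 0.51333 = 1.22503 bits

log₂(3) = 1.58496 bits

D_KL(P||U) = 1.58496 - 1.22503 = 0.35993 ≈ 0.3599 bits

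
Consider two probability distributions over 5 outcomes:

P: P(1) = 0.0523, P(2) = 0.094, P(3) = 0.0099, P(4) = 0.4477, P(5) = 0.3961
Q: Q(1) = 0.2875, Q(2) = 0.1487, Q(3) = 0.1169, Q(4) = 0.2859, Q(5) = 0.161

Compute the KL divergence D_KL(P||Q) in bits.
0.5781 bits

D_KL(P||Q) = Σ P(x) log₂(P(x)/Q(x))

Computing term by term:
  P(1)·log₂(P(1)/Q(1)) = 0.0523·log₂(0.0523/0.2875) = -0.12859
  P(2)·log₂(P(2)/Q(2)) = 0.094·log₂(0.094/0.1487) = -0.06220
  P(3)·log₂(P(3)/Q(3)) = 0.0099·log₂(0.0099/0.1169) = -0.03526
  P(4)·log₂(P(4)/Q(4)) = 0.4477·log₂(0.4477/0.2859) = 0.28967
  P(5)·log₂(P(5)/Q(5)) = 0.3961·log₂(0.3961/0.161) = 0.51446

D_KL(P||Q) = -0.12859 - 0.06220 - 0.03526 + 0.28967 + 0.51446 = 0.57808 ≈ 0.5781 bits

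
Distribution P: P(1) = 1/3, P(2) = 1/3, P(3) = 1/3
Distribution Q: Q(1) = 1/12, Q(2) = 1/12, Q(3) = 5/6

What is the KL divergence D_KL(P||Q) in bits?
0.8927 bits

D_KL(P||Q) = Σ P(x) log₂(P(x)/Q(x))

Computing term by term:
  P(1)·log₂(P(1)/Q(1)) = (1/3)·log₂((1/3)/(1/12)) = 0.66667
  P(2)·log₂(P(2)/Q(2)) = (1/3)·log₂((1/3)/(1/12)) = 0.66667
  P(3)·log₂(P(3)/Q(3)) = (1/3)·log₂((1/3)/(5/6)) = -0.44064

D_KL(P||Q) = 0.66667 + 0.66667 - 0.44064 = 0.89270 ≈ 0.8927 bits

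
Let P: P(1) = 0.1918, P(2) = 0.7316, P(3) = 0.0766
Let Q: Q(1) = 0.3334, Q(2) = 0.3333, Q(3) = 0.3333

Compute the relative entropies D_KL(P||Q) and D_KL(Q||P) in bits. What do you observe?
D_KL(P||Q) = 0.5143 bits, D_KL(Q||P) = 0.5950 bits. The two directions give different values (D_KL(Q||P) exceeds D_KL(P||Q) by 0.0807 bits): KL divergence is asymmetric.

D_KL(P||Q) = Σ P(x) log₂(P(x)/Q(x))

Computing term by term:
  P(1)·log₂(P(1)/Q(1)) = 0.1918·log₂(0.1918/0.3334) = -0.15299
  P(2)·log₂(P(2)/Q(2)) = 0.7316·log₂(0.7316/0.3333) = 0.82981
  P(3)·log₂(P(3)/Q(3)) = 0.0766·log₂(0.0766/0.3333) = -0.16250

D_KL(P||Q) = -0.15299 + 0.82981 - 0.16250 = 0.51432 ≈ 0.5143 bits

D_KL(Q||P) = Σ Q(x) log₂(Q(x)/P(x))

Computing term by term:
  Q(1)·log₂(Q(1)/P(1)) = 0.3334·log₂(0.3334/0.1918) = 0.26594
  Q(2)·log₂(Q(2)/P(2)) = 0.3333·log₂(0.3333/0.7316) = -0.37804
  Q(3)·log₂(Q(3)/P(3)) = 0.3333·log₂(0.3333/0.0766) = 0.70706

D_KL(Q||P) = 0.26594 - 0.37804 + 0.70706 = 0.59496 ≈ 0.5950 bits

These are NOT equal (difference: 0.0807 bits). KL divergence is asymmetric: D_KL(P||Q) ≠ D_KL(Q||P) in general.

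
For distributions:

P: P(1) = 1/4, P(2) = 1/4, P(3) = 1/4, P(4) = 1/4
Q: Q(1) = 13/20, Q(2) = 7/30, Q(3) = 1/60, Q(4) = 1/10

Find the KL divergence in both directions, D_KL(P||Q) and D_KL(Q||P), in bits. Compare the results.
D_KL(P||Q) = 0.9875 bits, D_KL(Q||P) = 0.6755 bits. D_KL(P||Q) is larger than D_KL(Q||P) by 0.3120 bits; the two directions differ.

D_KL(P||Q) = Σ P(x) log₂(P(x)/Q(x))

Computing term by term:
  P(1)·log₂(P(1)/Q(1)) = (1/4)·log₂((1/4)/(13/20)) = -0.34463
  P(2)·log₂(P(2)/Q(2)) = (1/4)·log₂((1/4)/(7/30)) = 0.02488
  P(3)·log₂(P(3)/Q(3)) = (1/4)·log₂((1/4)/(1/60)) = 0.97672
  P(4)·log₂(P(4)/Q(4)) = (1/4)·log₂((1/4)/(1/10)) = 0.33048

D_KL(P||Q) = -0.34463 + 0.02488 + 0.97672 + 0.33048 = 0.98745 ≈ 0.9875 bits

D_KL(Q||P) = Σ Q(x) log₂(Q(x)/P(x))

Computing term by term:
  Q(1)·log₂(Q(1)/P(1)) = (13/20)·log₂((13/20)/(1/4)) = 0.89603
  Q(2)·log₂(Q(2)/P(2)) = (7/30)·log₂((7/30)/(1/4)) = -0.02322
  Q(3)·log₂(Q(3)/P(3)) = (1/60)·log₂((1/60)/(1/4)) = -0.06511
  Q(4)·log₂(Q(4)/P(4)) = (1/10)·log₂((1/10)/(1/4)) = -0.13219

D_KL(Q||P) = 0.89603 - 0.02322 - 0.06511 - 0.13219 = 0.67551 ≈ 0.6755 bits

These are NOT equal (difference: 0.3120 bits). KL divergence is asymmetric: D_KL(P||Q) ≠ D_KL(Q||P) in general.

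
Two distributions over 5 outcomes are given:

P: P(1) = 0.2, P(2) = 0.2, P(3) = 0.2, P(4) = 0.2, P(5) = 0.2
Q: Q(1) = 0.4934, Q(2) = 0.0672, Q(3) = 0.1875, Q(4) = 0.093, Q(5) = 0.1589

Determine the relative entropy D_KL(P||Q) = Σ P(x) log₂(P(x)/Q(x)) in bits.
0.3601 bits

D_KL(P||Q) = Σ P(x) log₂(P(x)/Q(x))

Computing term by term:
  P(1)·log₂(P(1)/Q(1)) = 0.2·log₂(0.2/0.4934) = -0.26055
  P(2)·log₂(P(2)/Q(2)) = 0.2·log₂(0.2/0.0672) = 0.31469
  P(3)·log₂(P(3)/Q(3)) = 0.2·log₂(0.2/0.1875) = 0.01862
  P(4)·log₂(P(4)/Q(4)) = 0.2·log₂(0.2/0.093) = 0.22094
  P(5)·log₂(P(5)/Q(5)) = 0.2·log₂(0.2/0.1589) = 0.06638

D_KL(P||Q) = -0.26055 + 0.31469 + 0.01862 + 0.22094 + 0.06638 = 0.36008 ≈ 0.3601 bits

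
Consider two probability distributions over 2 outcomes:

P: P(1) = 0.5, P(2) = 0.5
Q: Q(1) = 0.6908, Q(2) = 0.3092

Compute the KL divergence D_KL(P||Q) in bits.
0.1135 bits

D_KL(P||Q) = Σ P(x) log₂(P(x)/Q(x))

Computing term by term:
  P(1)·log₂(P(1)/Q(1)) = 0.5·log₂(0.5/0.6908) = -0.23317
  P(2)·log₂(P(2)/Q(2)) = 0.5·log₂(0.5/0.3092) = 0.34669

D_KL(P||Q) = -0.23317 + 0.34669 = 0.11352 ≈ 0.1135 bits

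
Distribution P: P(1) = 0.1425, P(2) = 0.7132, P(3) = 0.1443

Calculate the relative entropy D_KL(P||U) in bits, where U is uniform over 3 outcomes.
0.4336 bits

U(i) = 1/3 for all i

D_KL(P||U) = Σ P(x) log₂(P(x) / (1/3))
           = Σ P(x) log₂(P(x)) + log₂(3)
           = log₂(3) - H(P)

H(P) = -Σ P(x) log₂(P(x)):
  -P(1)·log₂(P(1)) = -(0.1425)·log₂(0.1425) = 0.40056
  -P(2)·log₂(P(2)) = -(0.7132)·log₂(0.7132) = 0.34777
  -P(3)·log₂(P(3)) = -(0.1443)·log₂(0.1443) = 0.40301
H(P) = 0.40056 + 0.34777 + 0.40301 = 1.15134 bits

log₂(3) = 1.58496 bits

D_KL(P||U) = 1.58496 - 1.15134 = 0.43362 ≈ 0.4336 bits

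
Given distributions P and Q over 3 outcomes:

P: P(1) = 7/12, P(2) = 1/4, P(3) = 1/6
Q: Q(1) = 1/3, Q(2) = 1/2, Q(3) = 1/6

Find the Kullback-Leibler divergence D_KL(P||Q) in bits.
0.2210 bits

D_KL(P||Q) = Σ P(x) log₂(P(x)/Q(x))

Computing term by term:
  P(1)·log₂(P(1)/Q(1)) = (7/12)·log₂((7/12)/(1/3)) = 0.47096
  P(2)·log₂(P(2)/Q(2)) = (1/4)·log₂((1/4)/(1/2)) = -0.25000
  P(3)·log₂(P(3)/Q(3)) = (1/6)·log₂((1/6)/(1/6)) = 0.00000

D_KL(P||Q) = 0.47096 - 0.25000 + 0.00000 = 0.22096 ≈ 0.2210 bits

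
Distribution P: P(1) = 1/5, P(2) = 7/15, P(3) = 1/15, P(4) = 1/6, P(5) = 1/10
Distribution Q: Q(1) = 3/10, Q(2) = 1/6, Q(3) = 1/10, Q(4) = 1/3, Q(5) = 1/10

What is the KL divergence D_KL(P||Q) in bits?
0.3705 bits

D_KL(P||Q) = Σ P(x) log₂(P(x)/Q(x))

Computing term by term:
  P(1)·log₂(P(1)/Q(1)) = (1/5)·log₂((1/5)/(3/10)) = -0.11699
  P(2)·log₂(P(2)/Q(2)) = (7/15)·log₂((7/15)/(1/6)) = 0.69320
  P(3)·log₂(P(3)/Q(3)) = (1/15)·log₂((1/15)/(1/10)) = -0.03900
  P(4)·log₂(P(4)/Q(4)) = (1/6)·log₂((1/6)/(1/3)) = -0.16667
  P(5)·log₂(P(5)/Q(5)) = (1/10)·log₂((1/10)/(1/10)) = 0.00000

D_KL(P||Q) = -0.11699 + 0.69320 - 0.03900 - 0.16667 + 0.00000 = 0.37054 ≈ 0.3705 bits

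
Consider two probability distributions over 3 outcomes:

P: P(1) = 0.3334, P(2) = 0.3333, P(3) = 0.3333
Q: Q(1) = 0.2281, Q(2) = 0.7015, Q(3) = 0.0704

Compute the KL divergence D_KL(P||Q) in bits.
0.5724 bits

D_KL(P||Q) = Σ P(x) log₂(P(x)/Q(x))

Computing term by term:
  P(1)·log₂(P(1)/Q(1)) = 0.3334·log₂(0.3334/0.2281) = 0.18257
  P(2)·log₂(P(2)/Q(2)) = 0.3333·log₂(0.3333/0.7015) = -0.35784
  P(3)·log₂(P(3)/Q(3)) = 0.3333·log₂(0.3333/0.0704) = 0.74765

D_KL(P||Q) = 0.18257 - 0.35784 + 0.74765 = 0.57238 ≈ 0.5724 bits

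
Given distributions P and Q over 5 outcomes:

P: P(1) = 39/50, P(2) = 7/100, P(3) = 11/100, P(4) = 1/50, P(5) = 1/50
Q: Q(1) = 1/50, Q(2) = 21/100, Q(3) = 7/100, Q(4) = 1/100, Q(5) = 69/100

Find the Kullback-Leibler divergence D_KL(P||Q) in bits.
4.0012 bits

D_KL(P||Q) = Σ P(x) log₂(P(x)/Q(x))

Computing term by term:
  P(1)·log₂(P(1)/Q(1)) = (39/50)·log₂((39/50)/(1/50)) = 4.12261
  P(2)·log₂(P(2)/Q(2)) = (7/100)·log₂((7/100)/(21/100)) = -0.11095
  P(3)·log₂(P(3)/Q(3)) = (11/100)·log₂((11/100)/(7/100)) = 0.07173
  P(4)·log₂(P(4)/Q(4)) = (1/50)·log₂((1/50)/(1/100)) = 0.02000
  P(5)·log₂(P(5)/Q(5)) = (1/50)·log₂((1/50)/(69/100)) = -0.10217

D_KL(P||Q) = 4.12261 - 0.11095 + 0.07173 + 0.02000 - 0.10217 = 4.00122 ≈ 4.0012 bits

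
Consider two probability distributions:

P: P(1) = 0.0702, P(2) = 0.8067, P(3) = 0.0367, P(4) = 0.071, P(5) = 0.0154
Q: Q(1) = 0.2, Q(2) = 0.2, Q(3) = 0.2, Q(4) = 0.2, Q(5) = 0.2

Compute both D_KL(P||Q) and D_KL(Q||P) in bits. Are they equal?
D_KL(P||Q) = 1.2643 bits, D_KL(Q||P) = 1.4275 bits. No, they are not equal.

D_KL(P||Q) = Σ P(x) log₂(P(x)/Q(x))

Computing term by term:
  P(1)·log₂(P(1)/Q(1)) = 0.0702·log₂(0.0702/0.2) = -0.10603
  P(2)·log₂(P(2)/Q(2)) = 0.8067·log₂(0.8067/0.2) = 1.62311
  P(3)·log₂(P(3)/Q(3)) = 0.0367·log₂(0.0367/0.2) = -0.08977
  P(4)·log₂(P(4)/Q(4)) = 0.071·log₂(0.071/0.2) = -0.10608
  P(5)·log₂(P(5)/Q(5)) = 0.0154·log₂(0.0154/0.2) = -0.05696

D_KL(P||Q) = -0.10603 + 1.62311 - 0.08977 - 0.10608 - 0.05696 = 1.26427 ≈ 1.2643 bits

D_KL(Q||P) = Σ Q(x) log₂(Q(x)/P(x))

Computing term by term:
  Q(1)·log₂(Q(1)/P(1)) = 0.2·log₂(0.2/0.0702) = 0.30209
  Q(2)·log₂(Q(2)/P(2)) = 0.2·log₂(0.2/0.8067) = -0.40241
  Q(3)·log₂(Q(3)/P(3)) = 0.2·log₂(0.2/0.0367) = 0.48923
  Q(4)·log₂(Q(4)/P(4)) = 0.2·log₂(0.2/0.071) = 0.29882
  Q(5)·log₂(Q(5)/P(5)) = 0.2·log₂(0.2/0.0154) = 0.73980

D_KL(Q||P) = 0.30209 - 0.40241 + 0.48923 + 0.29882 + 0.73980 = 1.42753 ≈ 1.4275 bits

These are NOT equal (difference: 0.1632 bits). KL divergence is asymmetric: D_KL(P||Q) ≠ D_KL(Q||P) in general.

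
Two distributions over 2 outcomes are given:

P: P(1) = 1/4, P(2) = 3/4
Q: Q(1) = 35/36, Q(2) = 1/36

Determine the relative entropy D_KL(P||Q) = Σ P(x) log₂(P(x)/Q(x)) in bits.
3.0763 bits

D_KL(P||Q) = Σ P(x) log₂(P(x)/Q(x))

Computing term by term:
  P(1)·log₂(P(1)/Q(1)) = (1/4)·log₂((1/4)/(35/36)) = -0.48984
  P(2)·log₂(P(2)/Q(2)) = (3/4)·log₂((3/4)/(1/36)) = 3.56617

D_KL(P||Q) = -0.48984 + 3.56617 = 3.07633 ≈ 3.0763 bits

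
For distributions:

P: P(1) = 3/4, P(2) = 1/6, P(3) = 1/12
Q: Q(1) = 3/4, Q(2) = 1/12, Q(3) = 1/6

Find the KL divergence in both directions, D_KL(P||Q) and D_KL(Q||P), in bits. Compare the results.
D_KL(P||Q) = 0.0833 bits, D_KL(Q||P) = 0.0833 bits. The two directions give exactly the same value for this pair.

D_KL(P||Q) = Σ P(x) log₂(P(x)/Q(x))

Computing term by term:
  P(1)·log₂(P(1)/Q(1)) = (3/4)·log₂((3/4)/(3/4)) = 0.00000
  P(2)·log₂(P(2)/Q(2)) = (1/6)·log₂((1/6)/(1/12)) = 0.16667
  P(3)·log₂(P(3)/Q(3)) = (1/12)·log₂((1/12)/(1/6)) = -0.08333

D_KL(P||Q) = 0.00000 + 0.16667 - 0.08333 = 0.08334 ≈ 0.0833 bits

D_KL(Q||P) = Σ Q(x) log₂(Q(x)/P(x))

Computing term by term:
  Q(1)·log₂(Q(1)/P(1)) = (3/4)·log₂((3/4)/(3/4)) = 0.00000
  Q(2)·log₂(Q(2)/P(2)) = (1/12)·log₂((1/12)/(1/6)) = -0.08333
  Q(3)·log₂(Q(3)/P(3)) = (1/6)·log₂((1/6)/(1/12)) = 0.16667

D_KL(Q||P) = 0.00000 - 0.08333 + 0.16667 = 0.08334 ≈ 0.0833 bits

These ARE equal here. Q is P with outcomes relabeled (Q(2) = P(3), Q(3) = P(2)) by a relabeling that is its own inverse, so the two sums contain exactly the same terms in a different order. This is a special case — KL divergence is not symmetric in general: D_KL(P||Q) ≠ D_KL(Q||P) for most P, Q.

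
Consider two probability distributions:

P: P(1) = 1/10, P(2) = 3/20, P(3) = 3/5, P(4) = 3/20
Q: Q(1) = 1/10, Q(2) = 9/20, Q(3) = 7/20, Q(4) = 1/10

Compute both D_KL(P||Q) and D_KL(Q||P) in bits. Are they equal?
D_KL(P||Q) = 0.3166 bits, D_KL(Q||P) = 0.3826 bits. No, they are not equal.

D_KL(P||Q) = Σ P(x) log₂(P(x)/Q(x))

Computing term by term:
  P(1)·log₂(P(1)/Q(1)) = (1/10)·log₂((1/10)/(1/10)) = 0.00000
  P(2)·log₂(P(2)/Q(2)) = (3/20)·log₂((3/20)/(9/20)) = -0.23774
  P(3)·log₂(P(3)/Q(3)) = (3/5)·log₂((3/5)/(7/20)) = 0.46656
  P(4)·log₂(P(4)/Q(4)) = (3/20)·log₂((3/20)/(1/10)) = 0.08774

D_KL(P||Q) = 0.00000 - 0.23774 + 0.46656 + 0.08774 = 0.31656 ≈ 0.3166 bits

D_KL(Q||P) = Σ Q(x) log₂(Q(x)/P(x))

Computing term by term:
  Q(1)·log₂(Q(1)/P(1)) = (1/10)·log₂((1/10)/(1/10)) = 0.00000
  Q(2)·log₂(Q(2)/P(2)) = (9/20)·log₂((9/20)/(3/20)) = 0.71323
  Q(3)·log₂(Q(3)/P(3)) = (7/20)·log₂((7/20)/(3/5)) = -0.27216
  Q(4)·log₂(Q(4)/P(4)) = (1/10)·log₂((1/10)/(3/20)) = -0.05850

D_KL(Q||P) = 0.00000 + 0.71323 - 0.27216 - 0.05850 = 0.38257 ≈ 0.3826 bits

These are NOT equal (difference: 0.0660 bits). KL divergence is asymmetric: D_KL(P||Q) ≠ D_KL(Q||P) in general.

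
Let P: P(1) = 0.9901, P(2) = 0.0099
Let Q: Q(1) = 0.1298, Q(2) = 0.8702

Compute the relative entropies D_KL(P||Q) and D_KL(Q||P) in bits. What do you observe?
D_KL(P||Q) = 2.8383 bits, D_KL(Q||P) = 5.2391 bits. The two directions give different values (D_KL(Q||P) exceeds D_KL(P||Q) by 2.4008 bits): KL divergence is asymmetric.

D_KL(P||Q) = Σ P(x) log₂(P(x)/Q(x))

Computing term by term:
  P(1)·log₂(P(1)/Q(1)) = 0.9901·log₂(0.9901/0.1298) = 2.90226
  P(2)·log₂(P(2)/Q(2)) = 0.0099·log₂(0.0099/0.8702) = -0.06393

D_KL(P||Q) = 2.90226 - 0.06393 = 2.83833 ≈ 2.8383 bits

D_KL(Q||P) = Σ Q(x) log₂(Q(x)/P(x))

Computing term by term:
  Q(1)·log₂(Q(1)/P(1)) = 0.1298·log₂(0.1298/0.9901) = -0.38048
  Q(2)·log₂(Q(2)/P(2)) = 0.8702·log₂(0.8702/0.0099) = 5.61956

D_KL(Q||P) = -0.38048 + 5.61956 = 5.23908 ≈ 5.2391 bits

These are NOT equal (difference: 2.4008 bits). KL divergence is asymmetric: D_KL(P||Q) ≠ D_KL(Q||P) in general.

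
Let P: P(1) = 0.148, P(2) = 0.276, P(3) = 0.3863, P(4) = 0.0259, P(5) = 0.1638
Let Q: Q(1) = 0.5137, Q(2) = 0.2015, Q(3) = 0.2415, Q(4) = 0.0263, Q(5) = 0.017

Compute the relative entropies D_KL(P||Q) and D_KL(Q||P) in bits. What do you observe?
D_KL(P||Q) = 0.6561 bits, D_KL(Q||P) = 0.6122 bits. The two directions give different values (D_KL(P||Q) exceeds D_KL(Q||P) by 0.0439 bits): KL divergence is asymmetric.

D_KL(P||Q) = Σ P(x) log₂(P(x)/Q(x))

Computing term by term:
  P(1)·log₂(P(1)/Q(1)) = 0.148·log₂(0.148/0.5137) = -0.26571
  P(2)·log₂(P(2)/Q(2)) = 0.276·log₂(0.276/0.2015) = 0.12527
  P(3)·log₂(P(3)/Q(3)) = 0.3863·log₂(0.3863/0.2415) = 0.26179
  P(4)·log₂(P(4)/Q(4)) = 0.0259·log₂(0.0259/0.0263) = -0.00057
  P(5)·log₂(P(5)/Q(5)) = 0.1638·log₂(0.1638/0.017) = 0.53535

D_KL(P||Q) = -0.26571 + 0.12527 + 0.26179 - 0.00057 + 0.53535 = 0.65613 ≈ 0.6561 bits

D_KL(Q||P) = Σ Q(x) log₂(Q(x)/P(x))

Computing term by term:
  Q(1)·log₂(Q(1)/P(1)) = 0.5137·log₂(0.5137/0.148) = 0.92226
  Q(2)·log₂(Q(2)/P(2)) = 0.2015·log₂(0.2015/0.276) = -0.09146
  Q(3)·log₂(Q(3)/P(3)) = 0.2415·log₂(0.2415/0.3863) = -0.16366
  Q(4)·log₂(Q(4)/P(4)) = 0.0263·log₂(0.0263/0.0259) = 0.00058
  Q(5)·log₂(Q(5)/P(5)) = 0.017·log₂(0.017/0.1638) = -0.05556

D_KL(Q||P) = 0.92226 - 0.09146 - 0.16366 + 0.00058 - 0.05556 = 0.61216 ≈ 0.6122 bits

These are NOT equal (difference: 0.0439 bits). KL divergence is asymmetric: D_KL(P||Q) ≠ D_KL(Q||P) in general.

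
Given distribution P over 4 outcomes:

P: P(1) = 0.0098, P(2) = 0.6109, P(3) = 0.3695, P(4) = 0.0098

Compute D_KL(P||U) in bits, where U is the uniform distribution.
0.9041 bits

U(i) = 1/4 for all i

D_KL(P||U) = Σ P(x) log₂(P(x) / (1/4))
           = Σ P(x) log₂(P(x)) + log₂(4)
           = log₂(4) - H(P)

H(P) = -Σ P(x) log₂(P(x)):
  -P(1)·log₂(P(1)) = -(0.0098)·log₂(0.0098) = 0.06540
  -P(2)·log₂(P(2)) = -(0.6109)·log₂(0.6109) = 0.43434
  -P(3)·log₂(P(3)) = -(0.3695)·log₂(0.3695) = 0.53073
  -P(4)·log₂(P(4)) = -(0.0098)·log₂(0.0098) = 0.06540
H(P) = 0.06540 + 0.43434 + 0.53073 + 0.06540 = 1.09587 bits

log₂(4) = 2.00000 bits

D_KL(P||U) = 2.00000 - 1.09587 = 0.90413 ≈ 0.9041 bits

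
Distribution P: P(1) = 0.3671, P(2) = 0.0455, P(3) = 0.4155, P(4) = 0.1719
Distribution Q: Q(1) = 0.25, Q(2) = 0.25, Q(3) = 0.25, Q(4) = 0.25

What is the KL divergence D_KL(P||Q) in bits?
0.3033 bits

D_KL(P||Q) = Σ P(x) log₂(P(x)/Q(x))

Computing term by term:
  P(1)·log₂(P(1)/Q(1)) = 0.3671·log₂(0.3671/0.25) = 0.20346
  P(2)·log₂(P(2)/Q(2)) = 0.0455·log₂(0.0455/0.25) = -0.11184
  P(3)·log₂(P(3)/Q(3)) = 0.4155·log₂(0.4155/0.25) = 0.30453
  P(4)·log₂(P(4)/Q(4)) = 0.1719·log₂(0.1719/0.25) = -0.09289

D_KL(P||Q) = 0.20346 - 0.11184 + 0.30453 - 0.09289 = 0.30326 ≈ 0.3033 bits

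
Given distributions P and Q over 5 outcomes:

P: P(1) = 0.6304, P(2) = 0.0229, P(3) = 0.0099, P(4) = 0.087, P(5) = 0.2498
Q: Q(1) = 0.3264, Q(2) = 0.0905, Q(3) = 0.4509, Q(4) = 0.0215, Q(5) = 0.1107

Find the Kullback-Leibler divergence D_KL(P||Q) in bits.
0.9674 bits

D_KL(P||Q) = Σ P(x) log₂(P(x)/Q(x))

Computing term by term:
  P(1)·log₂(P(1)/Q(1)) = 0.6304·log₂(0.6304/0.3264) = 0.59864
  P(2)·log₂(P(2)/Q(2)) = 0.0229·log₂(0.0229/0.0905) = -0.04540
  P(3)·log₂(P(3)/Q(3)) = 0.0099·log₂(0.0099/0.4509) = -0.05454
  P(4)·log₂(P(4)/Q(4)) = 0.087·log₂(0.087/0.0215) = 0.17545
  P(5)·log₂(P(5)/Q(5)) = 0.2498·log₂(0.2498/0.1107) = 0.29329

D_KL(P||Q) = 0.59864 - 0.04540 - 0.05454 + 0.17545 + 0.29329 = 0.96744 ≈ 0.9674 bits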